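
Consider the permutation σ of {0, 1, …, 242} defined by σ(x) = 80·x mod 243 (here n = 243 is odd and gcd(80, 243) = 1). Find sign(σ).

-1

Orbit of 163 under x↦80x: [163, 161, 1, 80, 82, 242]… (length divides ord_243(80)).
The orbit structure of x ↦ 80x mod 243: 68 orbits of sizes [6, 6, 6, 6, 6, 6, 6, 6, 6, 6, 6, 6, 6, 6, 6, 6, 6, 6, 6, 6, 6, 6, 6, 6, 6, 6, 6, 2, 2, 2, 2, 2, 2, 2, 2, 2, 2, 2, 2, 2, 2, 2, 2, 2, 2, 2, 2, 2, 2, 2, 2, 2, 2, 2, 2, 2, 2, 2, 2, 2, 2, 2, 2, 2, 2, 2, 2, 1].
n − c = 243 − 68 = 175; sign = (−1)^175 = -1.
Check: (80/243) = -1 by Zolotarev.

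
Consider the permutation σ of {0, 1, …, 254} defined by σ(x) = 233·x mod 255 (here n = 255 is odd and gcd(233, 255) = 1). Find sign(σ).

Trace 166: π^k(166) = [166, 173, 19, 92, 16, 158, 94] for k=0..6.
20 cycles of lengths [16, 16, 16, 16, 16, 16, 16, 16, 16, 16, 16, 16, 16, 16, 16, 4, 4, 4, 2, 1].
20 cycles on 255: each ℓ→(−1)^(ℓ−1), product (−1)^235 = -1.

-1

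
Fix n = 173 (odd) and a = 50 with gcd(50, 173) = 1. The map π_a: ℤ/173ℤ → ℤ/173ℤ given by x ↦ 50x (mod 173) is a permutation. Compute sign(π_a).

-1

Trace 89: π^k(89) = [89, 125, 22, 62, 159, 165, 119] for k=0..6.
π_50 has 2 disjoint cycles with lengths [172, 1] on {0,…,172}.
173 − 2 = 171 transpositions; sign(π) = (−1)^171 = -1.
Check: (50/173) = -1 by Zolotarev.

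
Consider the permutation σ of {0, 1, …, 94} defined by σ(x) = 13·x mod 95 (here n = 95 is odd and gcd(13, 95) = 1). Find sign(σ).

+1

Trace 81: π^k(81) = [81, 8, 9, 22, 1, 13, 74] for k=0..6.
Cycle lengths of π_13 on ℤ/95ℤ: [36, 36, 18, 4, 1]; 5 cycles in total.
sign(π) = (−1)^{n − #cycles} = (−1)^{95−5} = (−1)^90 = +1.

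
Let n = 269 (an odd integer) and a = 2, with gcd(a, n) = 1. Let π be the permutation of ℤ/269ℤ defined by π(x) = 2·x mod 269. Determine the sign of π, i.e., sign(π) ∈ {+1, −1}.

Start at x=54: 54 → 108 → 216 → 163 → 57 → 114 → 228 → … (one orbit).
Cycle type of π: 268 + 1; total 2 cycles.
With 2 cycles on 269 points, sign = (−1)^{269−2} = -1.

-1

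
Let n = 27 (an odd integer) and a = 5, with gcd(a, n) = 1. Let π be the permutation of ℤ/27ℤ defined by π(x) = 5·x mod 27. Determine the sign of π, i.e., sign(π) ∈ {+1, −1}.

-1

Orbit of 23 under x↦5x: [23, 7, 8, 13, 11, 1, 5]… (length divides ord_27(5)).
π_5 has 4 disjoint cycles with lengths [18, 6, 2, 1] on {0,…,26}.
n − c = 27 − 4 = 23; sign = (−1)^23 = -1.
The Jacobi symbol (5|27) = -1 (Zolotarev) agrees.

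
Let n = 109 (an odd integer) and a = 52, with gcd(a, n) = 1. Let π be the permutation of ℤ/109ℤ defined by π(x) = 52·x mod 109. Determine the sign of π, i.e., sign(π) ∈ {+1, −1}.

-1

Trace 104: π^k(104) = [104, 67, 105, 10, 84, 8, 89] for k=0..6.
π_52 has 2 disjoint cycles with lengths [108, 1] on {0,…,108}.
109 − 2 = 107 transpositions; sign(π) = (−1)^107 = -1.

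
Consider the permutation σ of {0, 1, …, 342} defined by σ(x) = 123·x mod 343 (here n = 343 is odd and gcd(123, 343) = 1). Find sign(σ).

+1

Trace 151: π^k(151) = [151, 51, 99, 172, 233, 190, 46] for k=0..6.
Cycle lengths of π_123 on ℤ/343ℤ: [147, 147, 21, 21, 3, 3, 1]; 7 cycles in total.
7 cycles on 343: each ℓ→(−1)^(ℓ−1), product (−1)^336 = +1.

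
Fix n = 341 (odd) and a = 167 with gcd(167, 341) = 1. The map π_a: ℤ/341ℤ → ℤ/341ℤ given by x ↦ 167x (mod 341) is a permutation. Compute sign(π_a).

Trace 224: π^k(224) = [224, 239, 16, 285, 196, 337, 14] for k=0..6.
Decompose π into cycles: lengths [30, 30, 30, 30, 30, 30, 30, 30, 30, 30, 30, 10, 1] (13 cycles, including the fixed point 0).
n − c = 341 − 13 = 328; sign = (−1)^328 = +1.

+1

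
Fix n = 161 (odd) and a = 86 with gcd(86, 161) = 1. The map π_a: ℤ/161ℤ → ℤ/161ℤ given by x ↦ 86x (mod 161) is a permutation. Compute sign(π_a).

Start at x=22: 22 → 121 → 102 → 78 → 107 → 25 → 57 → … (one orbit).
Decompose π into cycles: lengths [66, 66, 22, 3, 3, 1] (6 cycles, including the fixed point 0).
6 cycles on 161: each ℓ→(−1)^(ℓ−1), product (−1)^155 = -1.

-1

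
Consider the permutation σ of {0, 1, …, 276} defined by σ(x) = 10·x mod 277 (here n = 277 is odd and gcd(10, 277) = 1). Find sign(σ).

Orbit of 155 under x↦10x: [155, 165, 265, 157, 185, 188, 218]… (length divides ord_277(10)).
Cycle lengths of π_10 on ℤ/277ℤ: [69, 69, 69, 69, 1]; 5 cycles in total.
5 cycles on 277: each ℓ→(−1)^(ℓ−1), product (−1)^272 = +1.
(10|277)_J = +1 (Zolotarev's lemma cross-check).

+1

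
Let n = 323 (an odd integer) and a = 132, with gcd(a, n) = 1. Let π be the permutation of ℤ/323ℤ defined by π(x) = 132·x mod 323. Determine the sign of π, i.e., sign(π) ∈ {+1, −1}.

-1

Start at x=208: 208 → 1 → 132 → 305 → 208 (one orbit).
The orbit structure of x ↦ 132x mod 323: 86 orbits of sizes [4, 4, 4, 4, 4, 4, 4, 4, 4, 4, 4, 4, 4, 4, 4, 4, 4, 4, 4, 4, 4, 4, 4, 4, 4, 4, 4, 4, 4, 4, 4, 4, 4, 4, 4, 4, 4, 4, 4, 4, 4, 4, 4, 4, 4, 4, 4, 4, 4, 4, 4, 4, 4, 4, 4, 4, 4, 4, 4, 4, 4, 4, 4, 4, 4, 4, 4, 4, 4, 4, 4, 4, 4, 4, 4, 4, 2, 2, 2, 2, 2, 2, 2, 2, 2, 1].
With 86 cycles on 323 points, sign = (−1)^{323−86} = -1.
Zolotarev: (132|323) = -1, matching the cycle-count sign.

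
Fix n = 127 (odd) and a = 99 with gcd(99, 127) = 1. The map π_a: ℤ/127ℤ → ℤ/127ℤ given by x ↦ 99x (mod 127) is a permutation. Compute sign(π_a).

+1

Orbit of 22 under x↦99x: [22, 19, 103, 37, 107, 52, 68]… (length divides ord_127(99)).
Cycle type of π: 9×14 + 1; total 15 cycles.
With 15 cycles on 127 points, sign = (−1)^{127−15} = +1.
Zolotarev: (99|127) = +1, matching the cycle-count sign.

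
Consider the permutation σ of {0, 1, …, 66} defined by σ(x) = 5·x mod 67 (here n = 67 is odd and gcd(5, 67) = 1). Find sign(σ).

-1

Orbit of 52 under x↦5x: [52, 59, 27, 1, 5, 25, 58]… (length divides ord_67(5)).
4 cycles of lengths [22, 22, 22, 1].
n − c = 67 − 4 = 63; sign = (−1)^63 = -1.
Zolotarev: (5|67) = -1, matching the cycle-count sign.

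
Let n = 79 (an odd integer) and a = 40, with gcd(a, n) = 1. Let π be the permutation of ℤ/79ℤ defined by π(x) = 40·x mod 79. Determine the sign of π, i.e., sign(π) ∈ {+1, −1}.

+1

Start at x=40: 40 → 20 → 10 → 5 → 42 → 21 → 50 → … (one orbit).
3 cycles of lengths [39, 39, 1].
With 3 cycles on 79 points, sign = (−1)^{79−3} = +1.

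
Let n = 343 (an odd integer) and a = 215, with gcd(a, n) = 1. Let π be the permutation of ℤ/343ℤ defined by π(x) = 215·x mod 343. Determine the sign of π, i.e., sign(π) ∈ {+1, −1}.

-1

Start at x=146: 146 → 177 → 325 → 246 → 68 → 214 → 48 → … (one orbit).
Cycle lengths of π_215 on ℤ/343ℤ: [42, 42, 42, 42, 42, 42, 42, 6, 6, 6, 6, 6, 6, 6, 6, 1]; 16 cycles in total.
343 − 16 = 327 transpositions; sign(π) = (−1)^327 = -1.
Check: (215/343) = -1 by Zolotarev.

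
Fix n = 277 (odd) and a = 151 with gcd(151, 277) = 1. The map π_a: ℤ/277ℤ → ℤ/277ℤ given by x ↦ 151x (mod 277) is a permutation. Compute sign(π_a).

Orbit of 229 under x↦151x: [229, 231, 256, 153, 112, 15, 49]… (length divides ord_277(151)).
Cycle type of π: 276 + 1; total 2 cycles.
With 2 cycles on 277 points, sign = (−1)^{277−2} = -1.
(151|277)_J = -1 (Zolotarev's lemma cross-check).

-1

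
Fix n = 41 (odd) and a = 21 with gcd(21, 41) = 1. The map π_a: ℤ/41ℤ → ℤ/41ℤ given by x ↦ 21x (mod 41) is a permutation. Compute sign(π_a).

Start at x=31: 31 → 36 → 18 → 9 → 25 → 33 → 37 → … (one orbit).
Decompose π into cycles: lengths [20, 20, 1] (3 cycles, including the fixed point 0).
n − c = 41 − 3 = 38; sign = (−1)^38 = +1.
Zolotarev: (21|41) = +1, matching the cycle-count sign.

+1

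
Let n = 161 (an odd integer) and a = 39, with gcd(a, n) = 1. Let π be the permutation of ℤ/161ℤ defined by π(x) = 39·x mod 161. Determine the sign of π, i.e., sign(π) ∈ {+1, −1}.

Orbit of 9 under x↦39x: [9, 29, 4, 156, 127, 123, 128]… (length divides ord_161(39)).
9 cycles of lengths [33, 33, 33, 33, 11, 11, 3, 3, 1].
9 cycles on 161: each ℓ→(−1)^(ℓ−1), product (−1)^152 = +1.

+1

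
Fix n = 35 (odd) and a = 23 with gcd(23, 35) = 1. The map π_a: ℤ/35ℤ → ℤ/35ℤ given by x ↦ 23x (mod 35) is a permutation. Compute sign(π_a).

-1

Trace 2: π^k(2) = [2, 11, 8, 9, 32, 1, 23] for k=0..6.
6 cycles of lengths [12, 12, 4, 3, 3, 1].
35 − 6 = 29 transpositions; sign(π) = (−1)^29 = -1.
Check: (23/35) = -1 by Zolotarev.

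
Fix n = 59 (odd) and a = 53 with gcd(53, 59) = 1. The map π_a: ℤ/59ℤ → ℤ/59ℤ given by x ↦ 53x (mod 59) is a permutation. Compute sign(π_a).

+1

Orbit of 36 under x↦53x: [36, 20, 57, 12, 46, 19, 4]… (length divides ord_59(53)).
Cycle type of π: 29×2 + 1; total 3 cycles.
With 3 cycles on 59 points, sign = (−1)^{59−3} = +1.
The Jacobi symbol (53|59) = +1 (Zolotarev) agrees.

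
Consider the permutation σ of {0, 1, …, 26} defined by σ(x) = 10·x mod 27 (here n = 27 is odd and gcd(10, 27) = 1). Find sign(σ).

Orbit of 10 under x↦10x: [10, 19, 1]… (length divides ord_27(10)).
The orbit structure of x ↦ 10x mod 27: 15 orbits of sizes [3, 3, 3, 3, 3, 3, 1, 1, 1, 1, 1, 1, 1, 1, 1].
sign(π) = (−1)^{n − #cycles} = (−1)^{27−15} = (−1)^12 = +1.

+1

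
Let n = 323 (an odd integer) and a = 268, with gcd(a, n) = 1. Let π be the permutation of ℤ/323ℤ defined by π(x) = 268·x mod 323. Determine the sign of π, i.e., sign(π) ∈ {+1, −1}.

-1

Start at x=200: 200 → 305 → 21 → 137 → 217 → 16 → 89 → … (one orbit).
Cycle lengths of π_268 on ℤ/323ℤ: [36, 36, 36, 36, 36, 36, 36, 36, 18, 4, 4, 4, 4, 1]; 14 cycles in total.
Σ(ℓ_i−1) = 323−14 = 309; sign = (−1)^309 = -1.
Zolotarev: (268|323) = -1, matching the cycle-count sign.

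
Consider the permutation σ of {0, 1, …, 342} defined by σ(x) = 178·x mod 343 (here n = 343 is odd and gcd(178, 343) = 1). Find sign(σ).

Trace 128: π^k(128) = [128, 146, 263, 166, 50, 325, 226] for k=0..6.
The orbit structure of x ↦ 178x mod 343: 16 orbits of sizes [42, 42, 42, 42, 42, 42, 42, 6, 6, 6, 6, 6, 6, 6, 6, 1].
sign(π) = (−1)^{n − #cycles} = (−1)^{343−16} = (−1)^327 = -1.

-1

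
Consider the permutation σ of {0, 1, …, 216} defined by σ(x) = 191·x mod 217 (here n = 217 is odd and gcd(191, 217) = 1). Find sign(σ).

Start at x=25: 25 → 1 → 191 → 25 (one orbit).
Decompose π into cycles: lengths [3, 3, 3, 3, 3, 3, 3, 3, 3, 3, 3, 3, 3, 3, 3, 3, 3, 3, 3, 3, 3, 3, 3, 3, 3, 3, 3, 3, 3, 3, 3, 3, 3, 3, 3, 3, 3, 3, 3, 3, 3, 3, 3, 3, 3, 3, 3, 3, 3, 3, 3, 3, 3, 3, 3, 3, 3, 3, 3, 3, 3, 3, 3, 3, 3, 3, 3, 3, 3, 3, 3, 3, 1] (73 cycles, including the fixed point 0).
With 73 cycles on 217 points, sign = (−1)^{217−73} = +1.

+1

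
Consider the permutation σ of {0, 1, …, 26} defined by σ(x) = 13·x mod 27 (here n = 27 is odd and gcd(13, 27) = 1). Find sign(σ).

+1

Start at x=13: 13 → 7 → 10 → 22 → 16 → 19 → 4 → … (one orbit).
The orbit structure of x ↦ 13x mod 27: 7 orbits of sizes [9, 9, 3, 3, 1, 1, 1].
sign(π) = (−1)^{n − #cycles} = (−1)^{27−7} = (−1)^20 = +1.
Via Zolotarev, sign(π_{13}) = (13|27) = +1.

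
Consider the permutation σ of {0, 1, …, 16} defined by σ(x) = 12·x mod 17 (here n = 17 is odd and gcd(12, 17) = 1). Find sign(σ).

-1

Trace 5: π^k(5) = [5, 9, 6, 4, 14, 15, 10] for k=0..6.
Decompose π into cycles: lengths [16, 1] (2 cycles, including the fixed point 0).
Σ(ℓ_i−1) = 17−2 = 15; sign = (−1)^15 = -1.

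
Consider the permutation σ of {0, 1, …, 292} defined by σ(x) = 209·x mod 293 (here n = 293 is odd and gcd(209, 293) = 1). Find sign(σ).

+1

Start at x=82: 82 → 144 → 210 → 233 → 59 → 25 → 244 → … (one orbit).
Decompose π into cycles: lengths [146, 146, 1] (3 cycles, including the fixed point 0).
293 − 3 = 290 transpositions; sign(π) = (−1)^290 = +1.
Check: (209/293) = +1 by Zolotarev.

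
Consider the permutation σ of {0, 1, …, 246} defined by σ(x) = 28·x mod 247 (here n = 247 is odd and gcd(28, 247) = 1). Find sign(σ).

Trace 43: π^k(43) = [43, 216, 120, 149, 220, 232, 74] for k=0..6.
Cycle type of π: 36×6 + 12 + 9×2 + 1; total 10 cycles.
247 − 10 = 237 transpositions; sign(π) = (−1)^237 = -1.
Check: (28/247) = -1 by Zolotarev.

-1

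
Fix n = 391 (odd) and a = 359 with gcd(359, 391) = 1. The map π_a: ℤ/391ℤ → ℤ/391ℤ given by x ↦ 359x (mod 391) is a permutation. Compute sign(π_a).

Trace 47: π^k(47) = [47, 60, 35, 53, 259, 314, 118] for k=0..6.
Cycle lengths of π_359 on ℤ/391ℤ: [88, 88, 88, 88, 22, 8, 8, 1]; 8 cycles in total.
With 8 cycles on 391 points, sign = (−1)^{391−8} = -1.

-1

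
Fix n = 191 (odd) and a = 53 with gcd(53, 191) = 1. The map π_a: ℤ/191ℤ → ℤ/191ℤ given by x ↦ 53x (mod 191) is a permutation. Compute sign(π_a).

-1

Start at x=50: 50 → 167 → 65 → 7 → 180 → 181 → 43 → … (one orbit).
Cycle lengths of π_53 on ℤ/191ℤ: [190, 1]; 2 cycles in total.
Σ(ℓ_i−1) = 191−2 = 189; sign = (−1)^189 = -1.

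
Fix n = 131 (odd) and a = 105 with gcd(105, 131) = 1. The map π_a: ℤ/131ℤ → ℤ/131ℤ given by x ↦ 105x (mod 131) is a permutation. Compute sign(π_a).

Trace 35: π^k(35) = [35, 7, 80, 16, 108, 74, 41] for k=0..6.
Cycle lengths of π_105 on ℤ/131ℤ: [65, 65, 1]; 3 cycles in total.
n − c = 131 − 3 = 128; sign = (−1)^128 = +1.
Check: (105/131) = +1 by Zolotarev.

+1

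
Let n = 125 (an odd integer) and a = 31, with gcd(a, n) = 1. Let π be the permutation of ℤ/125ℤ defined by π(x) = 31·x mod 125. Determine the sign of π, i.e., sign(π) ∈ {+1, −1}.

Trace 106: π^k(106) = [106, 36, 116, 96, 101, 6, 61] for k=0..6.
The orbit structure of x ↦ 31x mod 125: 13 orbits of sizes [25, 25, 25, 25, 5, 5, 5, 5, 1, 1, 1, 1, 1].
Σ(ℓ_i−1) = 125−13 = 112; sign = (−1)^112 = +1.

+1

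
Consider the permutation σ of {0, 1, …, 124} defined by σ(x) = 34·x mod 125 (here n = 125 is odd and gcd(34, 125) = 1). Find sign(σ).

Start at x=56: 56 → 29 → 111 → 24 → 66 → 119 → 46 → … (one orbit).
The orbit structure of x ↦ 34x mod 125: 7 orbits of sizes [50, 50, 10, 10, 2, 2, 1].
125 − 7 = 118 transpositions; sign(π) = (−1)^118 = +1.
Check: (34/125) = +1 by Zolotarev.

+1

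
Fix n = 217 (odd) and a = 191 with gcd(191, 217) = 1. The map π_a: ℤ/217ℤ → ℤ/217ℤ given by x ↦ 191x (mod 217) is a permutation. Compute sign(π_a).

+1

Trace 191: π^k(191) = [191, 25, 1] for k=0..2.
Cycle type of π: 3×72 + 1; total 73 cycles.
n − c = 217 − 73 = 144; sign = (−1)^144 = +1.
(191|217)_J = +1 (Zolotarev's lemma cross-check).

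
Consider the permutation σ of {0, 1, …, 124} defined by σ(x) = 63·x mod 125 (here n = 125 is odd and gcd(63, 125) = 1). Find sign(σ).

Trace 89: π^k(89) = [89, 107, 116, 58, 29, 77, 101] for k=0..6.
The orbit structure of x ↦ 63x mod 125: 4 orbits of sizes [100, 20, 4, 1].
sign(π) = (−1)^{n − #cycles} = (−1)^{125−4} = (−1)^121 = -1.

-1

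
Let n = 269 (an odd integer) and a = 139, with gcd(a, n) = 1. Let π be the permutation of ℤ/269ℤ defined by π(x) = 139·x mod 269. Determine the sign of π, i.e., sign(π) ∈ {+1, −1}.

Start at x=15: 15 → 202 → 102 → 190 → 48 → 216 → 165 → … (one orbit).
2 cycles of lengths [268, 1].
2 cycles on 269: each ℓ→(−1)^(ℓ−1), product (−1)^267 = -1.

-1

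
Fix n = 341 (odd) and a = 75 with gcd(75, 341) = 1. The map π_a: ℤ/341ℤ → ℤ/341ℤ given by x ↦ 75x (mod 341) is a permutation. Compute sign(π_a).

-1

Trace 169: π^k(169) = [169, 58, 258, 254, 295, 301, 69] for k=0..6.
Cycle type of π: 30×11 + 5×2 + 1; total 14 cycles.
14 cycles on 341: each ℓ→(−1)^(ℓ−1), product (−1)^327 = -1.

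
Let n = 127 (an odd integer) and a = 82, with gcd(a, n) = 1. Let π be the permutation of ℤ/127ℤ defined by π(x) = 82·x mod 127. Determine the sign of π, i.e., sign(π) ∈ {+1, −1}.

Orbit of 60 under x↦82x: [60, 94, 88, 104, 19, 34, 121]… (length divides ord_127(82)).
Cycle lengths of π_82 on ℤ/127ℤ: [63, 63, 1]; 3 cycles in total.
Σ(ℓ_i−1) = 127−3 = 124; sign = (−1)^124 = +1.
Check: (82/127) = +1 by Zolotarev.

+1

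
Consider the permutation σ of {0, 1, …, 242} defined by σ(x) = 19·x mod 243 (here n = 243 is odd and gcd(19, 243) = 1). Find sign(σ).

+1

Trace 136: π^k(136) = [136, 154, 10, 190, 208, 64, 1] for k=0..6.
Cycle lengths of π_19 on ℤ/243ℤ: [27, 27, 27, 27, 27, 27, 9, 9, 9, 9, 9, 9, 3, 3, 3, 3, 3, 3, 1, 1, 1, 1, 1, 1, 1, 1, 1]; 27 cycles in total.
With 27 cycles on 243 points, sign = (−1)^{243−27} = +1.
Check: (19/243) = +1 by Zolotarev.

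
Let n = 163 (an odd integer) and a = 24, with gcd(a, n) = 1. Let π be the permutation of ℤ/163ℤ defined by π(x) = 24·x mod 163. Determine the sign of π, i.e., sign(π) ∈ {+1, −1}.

+1

Orbit of 155 under x↦24x: [155, 134, 119, 85, 84, 60, 136]… (length divides ord_163(24)).
Cycle type of π: 81×2 + 1; total 3 cycles.
163 − 3 = 160 transpositions; sign(π) = (−1)^160 = +1.
Via Zolotarev, sign(π_{24}) = (24|163) = +1.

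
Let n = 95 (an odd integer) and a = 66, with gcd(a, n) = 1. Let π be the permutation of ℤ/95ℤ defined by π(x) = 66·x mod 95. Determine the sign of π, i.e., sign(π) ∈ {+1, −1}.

Trace 66: π^k(66) = [66, 81, 26, 6, 16, 11, 61] for k=0..6.
The orbit structure of x ↦ 66x mod 95: 15 orbits of sizes [9, 9, 9, 9, 9, 9, 9, 9, 9, 9, 1, 1, 1, 1, 1].
n − c = 95 − 15 = 80; sign = (−1)^80 = +1.
The Jacobi symbol (66|95) = +1 (Zolotarev) agrees.

+1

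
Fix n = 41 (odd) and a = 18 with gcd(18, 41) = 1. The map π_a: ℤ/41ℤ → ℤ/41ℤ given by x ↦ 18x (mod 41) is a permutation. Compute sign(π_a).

Orbit of 10 under x↦18x: [10, 16, 1, 18, 37]… (length divides ord_41(18)).
9 cycles of lengths [5, 5, 5, 5, 5, 5, 5, 5, 1].
With 9 cycles on 41 points, sign = (−1)^{41−9} = +1.

+1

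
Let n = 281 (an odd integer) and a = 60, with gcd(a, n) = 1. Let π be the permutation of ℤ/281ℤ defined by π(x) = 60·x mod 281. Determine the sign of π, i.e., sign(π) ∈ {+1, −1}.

Orbit of 1 under x↦60x: [1, 60, 228, 192, 280, 221, 53]… (length divides ord_281(60)).
The orbit structure of x ↦ 60x mod 281: 36 orbits of sizes [8, 8, 8, 8, 8, 8, 8, 8, 8, 8, 8, 8, 8, 8, 8, 8, 8, 8, 8, 8, 8, 8, 8, 8, 8, 8, 8, 8, 8, 8, 8, 8, 8, 8, 8, 1].
Σ(ℓ_i−1) = 281−36 = 245; sign = (−1)^245 = -1.

-1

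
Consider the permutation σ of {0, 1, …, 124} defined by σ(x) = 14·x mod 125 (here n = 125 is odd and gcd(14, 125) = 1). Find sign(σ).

+1

Orbit of 14 under x↦14x: [14, 71, 119, 41, 74, 36, 4]… (length divides ord_125(14)).
Cycle lengths of π_14 on ℤ/125ℤ: [50, 50, 10, 10, 2, 2, 1]; 7 cycles in total.
With 7 cycles on 125 points, sign = (−1)^{125−7} = +1.
Via Zolotarev, sign(π_{14}) = (14|125) = +1.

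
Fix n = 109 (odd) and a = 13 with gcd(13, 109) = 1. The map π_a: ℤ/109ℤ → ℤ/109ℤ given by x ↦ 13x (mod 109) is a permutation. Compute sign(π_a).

Start at x=51: 51 → 9 → 8 → 104 → 44 → 27 → 24 → … (one orbit).
Decompose π into cycles: lengths [108, 1] (2 cycles, including the fixed point 0).
sign(π) = (−1)^{n − #cycles} = (−1)^{109−2} = (−1)^107 = -1.
The Jacobi symbol (13|109) = -1 (Zolotarev) agrees.

-1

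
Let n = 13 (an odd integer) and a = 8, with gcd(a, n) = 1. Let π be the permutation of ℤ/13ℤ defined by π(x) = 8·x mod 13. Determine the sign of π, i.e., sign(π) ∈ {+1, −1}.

-1

Start at x=12: 12 → 5 → 1 → 8 → 12 (one orbit).
Decompose π into cycles: lengths [4, 4, 4, 1] (4 cycles, including the fixed point 0).
n − c = 13 − 4 = 9; sign = (−1)^9 = -1.
Via Zolotarev, sign(π_{8}) = (8|13) = -1.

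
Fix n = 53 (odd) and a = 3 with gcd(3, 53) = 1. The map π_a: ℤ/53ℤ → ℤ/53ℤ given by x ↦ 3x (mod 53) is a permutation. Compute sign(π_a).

Trace 37: π^k(37) = [37, 5, 15, 45, 29, 34, 49] for k=0..6.
Cycle type of π: 52 + 1; total 2 cycles.
Σ(ℓ_i−1) = 53−2 = 51; sign = (−1)^51 = -1.
Via Zolotarev, sign(π_{3}) = (3|53) = -1.

-1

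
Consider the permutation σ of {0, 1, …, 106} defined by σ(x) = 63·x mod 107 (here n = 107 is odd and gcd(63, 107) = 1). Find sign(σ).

-1

Start at x=60: 60 → 35 → 65 → 29 → 8 → 76 → 80 → … (one orbit).
π_63 has 2 disjoint cycles with lengths [106, 1] on {0,…,106}.
With 2 cycles on 107 points, sign = (−1)^{107−2} = -1.
The Jacobi symbol (63|107) = -1 (Zolotarev) agrees.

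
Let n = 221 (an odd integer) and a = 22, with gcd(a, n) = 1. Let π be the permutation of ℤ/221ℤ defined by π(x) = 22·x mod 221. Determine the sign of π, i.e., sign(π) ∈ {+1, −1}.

Trace 107: π^k(107) = [107, 144, 74, 81, 14, 87, 146] for k=0..6.
10 cycles of lengths [48, 48, 48, 48, 16, 3, 3, 3, 3, 1].
n − c = 221 − 10 = 211; sign = (−1)^211 = -1.
Check: (22/221) = -1 by Zolotarev.

-1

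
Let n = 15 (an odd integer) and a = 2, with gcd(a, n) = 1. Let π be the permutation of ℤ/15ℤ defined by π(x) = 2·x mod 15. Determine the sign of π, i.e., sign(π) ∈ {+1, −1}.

+1

Start at x=2: 2 → 4 → 8 → 1 → 2 (one orbit).
The orbit structure of x ↦ 2x mod 15: 5 orbits of sizes [4, 4, 4, 2, 1].
n − c = 15 − 5 = 10; sign = (−1)^10 = +1.
Check: (2/15) = +1 by Zolotarev.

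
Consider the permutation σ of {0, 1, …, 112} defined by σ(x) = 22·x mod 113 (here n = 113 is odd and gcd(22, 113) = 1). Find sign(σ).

Trace 49: π^k(49) = [49, 61, 99, 31, 4, 88, 15] for k=0..6.
3 cycles of lengths [56, 56, 1].
With 3 cycles on 113 points, sign = (−1)^{113−3} = +1.
Zolotarev: (22|113) = +1, matching the cycle-count sign.

+1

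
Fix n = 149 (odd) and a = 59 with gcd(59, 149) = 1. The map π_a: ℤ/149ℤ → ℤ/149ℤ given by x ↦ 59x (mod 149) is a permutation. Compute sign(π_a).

Start at x=25: 25 → 134 → 9 → 84 → 39 → 66 → 20 → … (one orbit).
The orbit structure of x ↦ 59x mod 149: 2 orbits of sizes [148, 1].
2 cycles on 149: each ℓ→(−1)^(ℓ−1), product (−1)^147 = -1.

-1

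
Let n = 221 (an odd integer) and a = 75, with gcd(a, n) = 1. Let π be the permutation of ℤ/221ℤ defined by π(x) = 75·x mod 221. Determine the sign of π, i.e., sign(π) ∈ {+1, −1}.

Orbit of 95 under x↦75x: [95, 53, 218, 217, 142, 42, 56]… (length divides ord_221(75)).
8 cycles of lengths [48, 48, 48, 48, 16, 6, 6, 1].
n − c = 221 − 8 = 213; sign = (−1)^213 = -1.
Via Zolotarev, sign(π_{75}) = (75|221) = -1.

-1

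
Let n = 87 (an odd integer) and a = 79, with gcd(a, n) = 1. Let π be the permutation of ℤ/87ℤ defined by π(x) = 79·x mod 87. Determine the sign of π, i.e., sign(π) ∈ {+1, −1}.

-1

Trace 82: π^k(82) = [82, 40, 28, 37, 52, 19, 22] for k=0..6.
The orbit structure of x ↦ 79x mod 87: 6 orbits of sizes [28, 28, 28, 1, 1, 1].
With 6 cycles on 87 points, sign = (−1)^{87−6} = -1.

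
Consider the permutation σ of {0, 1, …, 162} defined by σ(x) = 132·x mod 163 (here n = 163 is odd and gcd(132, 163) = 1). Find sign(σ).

+1

Orbit of 115 under x↦132x: [115, 21, 1, 132, 146, 38, 126]… (length divides ord_163(132)).
π_132 has 7 disjoint cycles with lengths [27, 27, 27, 27, 27, 27, 1] on {0,…,162}.
n − c = 163 − 7 = 156; sign = (−1)^156 = +1.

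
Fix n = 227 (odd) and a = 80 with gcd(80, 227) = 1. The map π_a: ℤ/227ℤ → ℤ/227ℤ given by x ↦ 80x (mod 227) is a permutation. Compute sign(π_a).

-1

Start at x=102: 102 → 215 → 175 → 153 → 209 → 149 → 116 → … (one orbit).
Decompose π into cycles: lengths [226, 1] (2 cycles, including the fixed point 0).
sign(π) = (−1)^{n − #cycles} = (−1)^{227−2} = (−1)^225 = -1.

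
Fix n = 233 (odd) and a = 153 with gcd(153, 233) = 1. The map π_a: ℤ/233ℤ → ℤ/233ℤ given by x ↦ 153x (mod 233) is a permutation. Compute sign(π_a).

-1

Orbit of 13 under x↦153x: [13, 125, 19, 111, 207, 216, 195]… (length divides ord_233(153)).
Cycle lengths of π_153 on ℤ/233ℤ: [232, 1]; 2 cycles in total.
Σ(ℓ_i−1) = 233−2 = 231; sign = (−1)^231 = -1.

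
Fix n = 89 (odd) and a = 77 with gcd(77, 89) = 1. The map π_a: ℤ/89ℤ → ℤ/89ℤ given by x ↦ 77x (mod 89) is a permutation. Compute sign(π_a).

-1

Orbit of 12 under x↦77x: [12, 34, 37, 1, 77, 55, 52]… (length divides ord_89(77)).
Cycle type of π: 8×11 + 1; total 12 cycles.
sign(π) = (−1)^{n − #cycles} = (−1)^{89−12} = (−1)^77 = -1.
(77|89)_J = -1 (Zolotarev's lemma cross-check).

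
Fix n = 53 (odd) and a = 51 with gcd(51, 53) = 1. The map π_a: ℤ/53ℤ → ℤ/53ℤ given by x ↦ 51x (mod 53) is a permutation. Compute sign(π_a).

-1

Orbit of 21 under x↦51x: [21, 11, 31, 44, 18, 17, 19]… (length divides ord_53(51)).
π_51 has 2 disjoint cycles with lengths [52, 1] on {0,…,52}.
With 2 cycles on 53 points, sign = (−1)^{53−2} = -1.
(51|53)_J = -1 (Zolotarev's lemma cross-check).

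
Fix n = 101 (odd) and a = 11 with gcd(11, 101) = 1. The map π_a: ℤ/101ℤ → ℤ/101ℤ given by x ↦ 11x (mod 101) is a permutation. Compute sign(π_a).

-1

Orbit of 2 under x↦11x: [2, 22, 40, 36, 93, 13, 42]… (length divides ord_101(11)).
Cycle lengths of π_11 on ℤ/101ℤ: [100, 1]; 2 cycles in total.
Σ(ℓ_i−1) = 101−2 = 99; sign = (−1)^99 = -1.
The Jacobi symbol (11|101) = -1 (Zolotarev) agrees.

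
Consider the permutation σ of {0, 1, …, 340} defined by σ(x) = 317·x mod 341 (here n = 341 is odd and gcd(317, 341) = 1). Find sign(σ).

+1

Start at x=20: 20 → 202 → 267 → 71 → 1 → 317 → 235 → … (one orbit).
The orbit structure of x ↦ 317x mod 341: 25 orbits of sizes [15, 15, 15, 15, 15, 15, 15, 15, 15, 15, 15, 15, 15, 15, 15, 15, 15, 15, 15, 15, 15, 15, 5, 5, 1].
With 25 cycles on 341 points, sign = (−1)^{341−25} = +1.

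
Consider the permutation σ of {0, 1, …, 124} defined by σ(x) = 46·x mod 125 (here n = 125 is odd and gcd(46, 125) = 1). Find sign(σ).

Orbit of 71 under x↦46x: [71, 16, 111, 106, 1, 46, 116]… (length divides ord_125(46)).
Cycle lengths of π_46 on ℤ/125ℤ: [25, 25, 25, 25, 5, 5, 5, 5, 1, 1, 1, 1, 1]; 13 cycles in total.
Σ(ℓ_i−1) = 125−13 = 112; sign = (−1)^112 = +1.

+1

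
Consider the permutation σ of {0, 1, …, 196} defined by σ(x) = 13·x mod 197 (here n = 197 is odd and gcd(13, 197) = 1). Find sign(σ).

-1

Trace 190: π^k(190) = [190, 106, 196, 184, 28, 167, 4] for k=0..6.
2 cycles of lengths [196, 1].
Σ(ℓ_i−1) = 197−2 = 195; sign = (−1)^195 = -1.
(13|197)_J = -1 (Zolotarev's lemma cross-check).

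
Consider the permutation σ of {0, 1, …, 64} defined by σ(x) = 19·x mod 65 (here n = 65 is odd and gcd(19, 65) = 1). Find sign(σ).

-1

Start at x=54: 54 → 51 → 59 → 16 → 44 → 56 → 24 → … (one orbit).
Cycle type of π: 12×5 + 2×2 + 1; total 8 cycles.
sign(π) = (−1)^{n − #cycles} = (−1)^{65−8} = (−1)^57 = -1.
(19|65)_J = -1 (Zolotarev's lemma cross-check).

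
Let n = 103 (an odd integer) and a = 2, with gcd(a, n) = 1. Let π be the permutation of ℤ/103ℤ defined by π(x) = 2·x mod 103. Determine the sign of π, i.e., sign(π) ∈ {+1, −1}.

Trace 36: π^k(36) = [36, 72, 41, 82, 61, 19, 38] for k=0..6.
3 cycles of lengths [51, 51, 1].
n − c = 103 − 3 = 100; sign = (−1)^100 = +1.

+1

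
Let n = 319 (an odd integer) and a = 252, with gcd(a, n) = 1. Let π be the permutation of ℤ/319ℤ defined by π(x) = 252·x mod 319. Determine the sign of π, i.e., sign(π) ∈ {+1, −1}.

-1

Orbit of 210 under x↦252x: [210, 285, 45, 175, 78, 197, 199]… (length divides ord_319(252)).
30 cycles of lengths [14, 14, 14, 14, 14, 14, 14, 14, 14, 14, 14, 14, 14, 14, 14, 14, 14, 14, 14, 14, 7, 7, 7, 7, 2, 2, 2, 2, 2, 1].
n − c = 319 − 30 = 289; sign = (−1)^289 = -1.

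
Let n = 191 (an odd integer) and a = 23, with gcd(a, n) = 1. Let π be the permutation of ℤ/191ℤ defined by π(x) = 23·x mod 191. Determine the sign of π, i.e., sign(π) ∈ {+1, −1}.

+1

Start at x=45: 45 → 80 → 121 → 109 → 24 → 170 → 90 → … (one orbit).
π_23 has 3 disjoint cycles with lengths [95, 95, 1] on {0,…,190}.
sign(π) = (−1)^{n − #cycles} = (−1)^{191−3} = (−1)^188 = +1.
The Jacobi symbol (23|191) = +1 (Zolotarev) agrees.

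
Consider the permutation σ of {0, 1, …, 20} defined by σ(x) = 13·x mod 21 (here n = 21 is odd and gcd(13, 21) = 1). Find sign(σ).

-1

Trace 1: π^k(1) = [1, 13] for k=0..1.
Cycle type of π: 2×9 + 1×3; total 12 cycles.
sign(π) = (−1)^{n − #cycles} = (−1)^{21−12} = (−1)^9 = -1.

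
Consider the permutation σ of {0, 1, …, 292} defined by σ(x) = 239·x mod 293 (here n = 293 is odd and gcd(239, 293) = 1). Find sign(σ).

+1

Trace 239: π^k(239) = [239, 279, 170, 196, 257, 186, 211] for k=0..6.
π_239 has 3 disjoint cycles with lengths [146, 146, 1] on {0,…,292}.
With 3 cycles on 293 points, sign = (−1)^{293−3} = +1.
The Jacobi symbol (239|293) = +1 (Zolotarev) agrees.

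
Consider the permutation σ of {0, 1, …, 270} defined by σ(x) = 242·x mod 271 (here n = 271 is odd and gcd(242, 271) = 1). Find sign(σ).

Start at x=242: 242 → 28 → 1 → 242 (one orbit).
Decompose π into cycles: lengths [3, 3, 3, 3, 3, 3, 3, 3, 3, 3, 3, 3, 3, 3, 3, 3, 3, 3, 3, 3, 3, 3, 3, 3, 3, 3, 3, 3, 3, 3, 3, 3, 3, 3, 3, 3, 3, 3, 3, 3, 3, 3, 3, 3, 3, 3, 3, 3, 3, 3, 3, 3, 3, 3, 3, 3, 3, 3, 3, 3, 3, 3, 3, 3, 3, 3, 3, 3, 3, 3, 3, 3, 3, 3, 3, 3, 3, 3, 3, 3, 3, 3, 3, 3, 3, 3, 3, 3, 3, 3, 1] (91 cycles, including the fixed point 0).
91 cycles on 271: each ℓ→(−1)^(ℓ−1), product (−1)^180 = +1.

+1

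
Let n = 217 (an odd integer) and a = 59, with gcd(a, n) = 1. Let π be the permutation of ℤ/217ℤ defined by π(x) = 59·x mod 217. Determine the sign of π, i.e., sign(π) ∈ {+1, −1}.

Orbit of 51 under x↦59x: [51, 188, 25, 173, 8, 38, 72]… (length divides ord_217(59)).
The orbit structure of x ↦ 59x mod 217: 10 orbits of sizes [30, 30, 30, 30, 30, 30, 15, 15, 6, 1].
217 − 10 = 207 transpositions; sign(π) = (−1)^207 = -1.
Zolotarev: (59|217) = -1, matching the cycle-count sign.

-1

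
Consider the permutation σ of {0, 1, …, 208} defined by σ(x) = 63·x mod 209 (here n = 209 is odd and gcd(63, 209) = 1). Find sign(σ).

-1

Start at x=85: 85 → 130 → 39 → 158 → 131 → 102 → 156 → … (one orbit).
π_63 has 6 disjoint cycles with lengths [90, 90, 10, 9, 9, 1] on {0,…,208}.
Σ(ℓ_i−1) = 209−6 = 203; sign = (−1)^203 = -1.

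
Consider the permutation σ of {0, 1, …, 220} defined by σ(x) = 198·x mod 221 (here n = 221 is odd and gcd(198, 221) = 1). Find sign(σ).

-1

Start at x=211: 211 → 9 → 14 → 120 → 113 → 53 → 107 → … (one orbit).
π_198 has 10 disjoint cycles with lengths [48, 48, 48, 48, 16, 3, 3, 3, 3, 1] on {0,…,220}.
n − c = 221 − 10 = 211; sign = (−1)^211 = -1.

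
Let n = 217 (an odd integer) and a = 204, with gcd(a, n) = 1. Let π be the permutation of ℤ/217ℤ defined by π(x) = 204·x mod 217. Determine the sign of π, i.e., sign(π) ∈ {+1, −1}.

+1

Start at x=113: 113 → 50 → 1 → 204 → 169 → 190 → 134 → … (one orbit).
Decompose π into cycles: lengths [15, 15, 15, 15, 15, 15, 15, 15, 15, 15, 15, 15, 15, 15, 1, 1, 1, 1, 1, 1, 1] (21 cycles, including the fixed point 0).
217 − 21 = 196 transpositions; sign(π) = (−1)^196 = +1.
(204|217)_J = +1 (Zolotarev's lemma cross-check).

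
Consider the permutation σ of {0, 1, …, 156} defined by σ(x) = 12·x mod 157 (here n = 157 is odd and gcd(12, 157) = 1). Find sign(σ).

+1

Start at x=144: 144 → 1 → 12 → 144 (one orbit).
53 cycles of lengths [3, 3, 3, 3, 3, 3, 3, 3, 3, 3, 3, 3, 3, 3, 3, 3, 3, 3, 3, 3, 3, 3, 3, 3, 3, 3, 3, 3, 3, 3, 3, 3, 3, 3, 3, 3, 3, 3, 3, 3, 3, 3, 3, 3, 3, 3, 3, 3, 3, 3, 3, 3, 1].
53 cycles on 157: each ℓ→(−1)^(ℓ−1), product (−1)^104 = +1.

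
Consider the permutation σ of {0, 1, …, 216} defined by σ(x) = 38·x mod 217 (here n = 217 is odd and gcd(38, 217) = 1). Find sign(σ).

-1

Start at x=81: 81 → 40 → 1 → 38 → 142 → 188 → 200 → … (one orbit).
The orbit structure of x ↦ 38x mod 217: 10 orbits of sizes [30, 30, 30, 30, 30, 30, 15, 15, 6, 1].
n − c = 217 − 10 = 207; sign = (−1)^207 = -1.
The Jacobi symbol (38|217) = -1 (Zolotarev) agrees.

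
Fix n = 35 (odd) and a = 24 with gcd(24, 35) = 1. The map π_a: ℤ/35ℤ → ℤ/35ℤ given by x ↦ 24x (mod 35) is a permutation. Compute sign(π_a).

-1

Orbit of 16 under x↦24x: [16, 34, 11, 19, 1, 24]… (length divides ord_35(24)).
Decompose π into cycles: lengths [6, 6, 6, 6, 6, 2, 2, 1] (8 cycles, including the fixed point 0).
With 8 cycles on 35 points, sign = (−1)^{35−8} = -1.
Via Zolotarev, sign(π_{24}) = (24|35) = -1.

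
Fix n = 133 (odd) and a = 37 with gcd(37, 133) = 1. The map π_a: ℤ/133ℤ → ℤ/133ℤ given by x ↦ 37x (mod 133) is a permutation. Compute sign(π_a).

-1

Trace 113: π^k(113) = [113, 58, 18, 1, 37, 39] for k=0..5.
30 cycles of lengths [6, 6, 6, 6, 6, 6, 6, 6, 6, 6, 6, 6, 6, 6, 6, 6, 6, 6, 3, 3, 2, 2, 2, 2, 2, 2, 2, 2, 2, 1].
30 cycles on 133: each ℓ→(−1)^(ℓ−1), product (−1)^103 = -1.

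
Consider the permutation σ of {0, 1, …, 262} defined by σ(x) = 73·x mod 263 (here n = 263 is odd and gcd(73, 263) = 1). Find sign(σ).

-1

Start at x=254: 254 → 132 → 168 → 166 → 20 → 145 → 65 → … (one orbit).
The orbit structure of x ↦ 73x mod 263: 2 orbits of sizes [262, 1].
n − c = 263 − 2 = 261; sign = (−1)^261 = -1.
Via Zolotarev, sign(π_{73}) = (73|263) = -1.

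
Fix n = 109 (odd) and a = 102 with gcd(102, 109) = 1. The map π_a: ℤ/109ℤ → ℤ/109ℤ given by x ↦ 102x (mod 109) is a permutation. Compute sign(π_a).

+1

Trace 74: π^k(74) = [74, 27, 29, 15, 4, 81, 87] for k=0..6.
Decompose π into cycles: lengths [54, 54, 1] (3 cycles, including the fixed point 0).
Σ(ℓ_i−1) = 109−3 = 106; sign = (−1)^106 = +1.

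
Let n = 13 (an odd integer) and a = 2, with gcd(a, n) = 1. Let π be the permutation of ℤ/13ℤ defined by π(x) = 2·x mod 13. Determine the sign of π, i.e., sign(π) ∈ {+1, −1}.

-1

Trace 12: π^k(12) = [12, 11, 9, 5, 10, 7, 1] for k=0..6.
Decompose π into cycles: lengths [12, 1] (2 cycles, including the fixed point 0).
Σ(ℓ_i−1) = 13−2 = 11; sign = (−1)^11 = -1.
Via Zolotarev, sign(π_{2}) = (2|13) = -1.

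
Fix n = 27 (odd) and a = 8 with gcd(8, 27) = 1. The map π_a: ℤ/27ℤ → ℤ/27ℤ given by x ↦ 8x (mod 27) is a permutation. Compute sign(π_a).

-1

Start at x=8: 8 → 10 → 26 → 19 → 17 → 1 → 8 (one orbit).
π_8 has 8 disjoint cycles with lengths [6, 6, 6, 2, 2, 2, 2, 1] on {0,…,26}.
8 cycles on 27: each ℓ→(−1)^(ℓ−1), product (−1)^19 = -1.
Zolotarev: (8|27) = -1, matching the cycle-count sign.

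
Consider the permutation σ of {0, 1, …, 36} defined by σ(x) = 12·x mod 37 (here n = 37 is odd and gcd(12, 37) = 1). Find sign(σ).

+1

Orbit of 33 under x↦12x: [33, 26, 16, 7, 10, 9, 34]… (length divides ord_37(12)).
π_12 has 5 disjoint cycles with lengths [9, 9, 9, 9, 1] on {0,…,36}.
n − c = 37 − 5 = 32; sign = (−1)^32 = +1.
The Jacobi symbol (12|37) = +1 (Zolotarev) agrees.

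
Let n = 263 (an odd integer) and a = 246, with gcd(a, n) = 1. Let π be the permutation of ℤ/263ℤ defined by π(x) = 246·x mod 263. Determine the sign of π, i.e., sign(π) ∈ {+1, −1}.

Start at x=200: 200 → 19 → 203 → 231 → 18 → 220 → 205 → … (one orbit).
Cycle type of π: 262 + 1; total 2 cycles.
sign(π) = (−1)^{n − #cycles} = (−1)^{263−2} = (−1)^261 = -1.
Zolotarev: (246|263) = -1, matching the cycle-count sign.

-1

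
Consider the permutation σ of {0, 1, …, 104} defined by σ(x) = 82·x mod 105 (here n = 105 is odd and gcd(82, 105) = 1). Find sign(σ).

Trace 73: π^k(73) = [73, 1, 82, 4, 13, 16, 52] for k=0..6.
The orbit structure of x ↦ 82x mod 105: 15 orbits of sizes [12, 12, 12, 12, 12, 12, 6, 6, 6, 4, 4, 4, 1, 1, 1].
With 15 cycles on 105 points, sign = (−1)^{105−15} = +1.
Check: (82/105) = +1 by Zolotarev.

+1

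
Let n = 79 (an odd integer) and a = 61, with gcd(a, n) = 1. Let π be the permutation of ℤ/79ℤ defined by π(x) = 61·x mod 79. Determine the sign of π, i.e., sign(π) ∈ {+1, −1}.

Start at x=17: 17 → 10 → 57 → 1 → 61 → 8 → 14 → … (one orbit).
The orbit structure of x ↦ 61x mod 79: 4 orbits of sizes [26, 26, 26, 1].
n − c = 79 − 4 = 75; sign = (−1)^75 = -1.
Check: (61/79) = -1 by Zolotarev.

-1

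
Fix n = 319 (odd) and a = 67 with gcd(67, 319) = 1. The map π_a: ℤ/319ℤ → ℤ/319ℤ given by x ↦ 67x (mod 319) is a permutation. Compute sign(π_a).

Orbit of 144 under x↦67x: [144, 78, 122, 199, 254, 111, 100]… (length divides ord_319(67)).
33 cycles of lengths [14, 14, 14, 14, 14, 14, 14, 14, 14, 14, 14, 14, 14, 14, 14, 14, 14, 14, 14, 14, 14, 14, 1, 1, 1, 1, 1, 1, 1, 1, 1, 1, 1].
With 33 cycles on 319 points, sign = (−1)^{319−33} = +1.
Via Zolotarev, sign(π_{67}) = (67|319) = +1.

+1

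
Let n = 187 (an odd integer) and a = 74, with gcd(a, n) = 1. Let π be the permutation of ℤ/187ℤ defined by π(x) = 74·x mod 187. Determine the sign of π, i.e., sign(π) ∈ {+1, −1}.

Start at x=62: 62 → 100 → 107 → 64 → 61 → 26 → 54 → … (one orbit).
Cycle type of π: 80×2 + 16 + 10 + 1; total 5 cycles.
With 5 cycles on 187 points, sign = (−1)^{187−5} = +1.
The Jacobi symbol (74|187) = +1 (Zolotarev) agrees.

+1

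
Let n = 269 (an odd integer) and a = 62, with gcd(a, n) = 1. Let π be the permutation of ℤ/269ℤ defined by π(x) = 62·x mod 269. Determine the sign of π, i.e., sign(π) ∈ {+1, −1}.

Orbit of 173 under x↦62x: [173, 235, 44, 38, 204, 5, 41]… (length divides ord_269(62)).
5 cycles of lengths [67, 67, 67, 67, 1].
5 cycles on 269: each ℓ→(−1)^(ℓ−1), product (−1)^264 = +1.
(62|269)_J = +1 (Zolotarev's lemma cross-check).

+1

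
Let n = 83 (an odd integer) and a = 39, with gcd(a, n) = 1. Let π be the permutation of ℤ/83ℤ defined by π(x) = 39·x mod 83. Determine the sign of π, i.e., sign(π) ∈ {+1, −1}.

-1

Start at x=60: 60 → 16 → 43 → 17 → 82 → 44 → 56 → … (one orbit).
Cycle type of π: 82 + 1; total 2 cycles.
2 cycles on 83: each ℓ→(−1)^(ℓ−1), product (−1)^81 = -1.
The Jacobi symbol (39|83) = -1 (Zolotarev) agrees.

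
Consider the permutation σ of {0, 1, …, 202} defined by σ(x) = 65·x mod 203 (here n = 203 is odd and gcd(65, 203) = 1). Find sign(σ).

Trace 190: π^k(190) = [190, 170, 88, 36, 107, 53, 197] for k=0..6.
Cycle type of π: 21×8 + 7×4 + 3×2 + 1; total 15 cycles.
Σ(ℓ_i−1) = 203−15 = 188; sign = (−1)^188 = +1.
Zolotarev: (65|203) = +1, matching the cycle-count sign.

+1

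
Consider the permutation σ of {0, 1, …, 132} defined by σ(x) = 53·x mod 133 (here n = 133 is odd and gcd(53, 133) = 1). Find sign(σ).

-1

Start at x=64: 64 → 67 → 93 → 8 → 25 → 128 → 1 → … (one orbit).
Cycle lengths of π_53 on ℤ/133ℤ: [18, 18, 18, 18, 18, 18, 18, 3, 3, 1]; 10 cycles in total.
sign(π) = (−1)^{n − #cycles} = (−1)^{133−10} = (−1)^123 = -1.
(53|133)_J = -1 (Zolotarev's lemma cross-check).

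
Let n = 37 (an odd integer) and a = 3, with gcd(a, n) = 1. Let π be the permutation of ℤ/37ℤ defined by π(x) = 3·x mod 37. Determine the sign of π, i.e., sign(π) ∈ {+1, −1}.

+1

Orbit of 7 under x↦3x: [7, 21, 26, 4, 12, 36, 34]… (length divides ord_37(3)).
Decompose π into cycles: lengths [18, 18, 1] (3 cycles, including the fixed point 0).
Σ(ℓ_i−1) = 37−3 = 34; sign = (−1)^34 = +1.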